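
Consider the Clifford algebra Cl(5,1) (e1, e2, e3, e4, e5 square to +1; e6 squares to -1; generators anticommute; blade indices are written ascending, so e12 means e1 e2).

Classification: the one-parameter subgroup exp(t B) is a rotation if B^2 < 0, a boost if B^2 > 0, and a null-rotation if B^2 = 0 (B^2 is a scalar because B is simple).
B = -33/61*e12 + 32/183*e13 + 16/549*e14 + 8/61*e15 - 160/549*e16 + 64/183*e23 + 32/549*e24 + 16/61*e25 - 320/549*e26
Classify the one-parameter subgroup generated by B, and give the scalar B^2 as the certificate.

B^2 term by term: the squares give (-33/61)^2*(e12)^2 + (32/183)^2*(e13)^2 + (16/549)^2*(e14)^2 + (8/61)^2*(e15)^2 + (-160/549)^2*(e16)^2 + (64/183)^2*(e23)^2 + (32/549)^2*(e24)^2 + (16/61)^2*(e25)^2 + (-320/549)^2*(e26)^2 = 1089/3721*(-1) + 1024/33489*(-1) + 256/301401*(-1) + 64/3721*(-1) + 25600/301401*(+1) + 4096/33489*(-1) + 1024/301401*(-1) + 256/3721*(-1) + 102400/301401*(+1) = -1/9 (each basis 2-blade squares to minus the product of its generators' squares); cross terms between blades sharing an index anticommute and cancel; the commuting (index-disjoint) pairs give grade-4 terms 2*c*c'*(blade product), which cancel blade by blade — e1234: -2048/100467 + 2048/100467 = 0; e1235: -1024/11163 + 1024/11163 = 0; e1236: 20480/100467 - 20480/100467 = 0; e1245: -512/33489 + 512/33489 = 0; e1246: 10240/301401 - 10240/301401 = 0; e1256: 5120/33489 - 5120/33489 = 0 — confirming B is simple. So B^2 = -1/9.
Answer: rotation, certificate B^2 = -1/9. Check the certificate: B^2 = -1/9, and that sign is decisive whatever form B takes.


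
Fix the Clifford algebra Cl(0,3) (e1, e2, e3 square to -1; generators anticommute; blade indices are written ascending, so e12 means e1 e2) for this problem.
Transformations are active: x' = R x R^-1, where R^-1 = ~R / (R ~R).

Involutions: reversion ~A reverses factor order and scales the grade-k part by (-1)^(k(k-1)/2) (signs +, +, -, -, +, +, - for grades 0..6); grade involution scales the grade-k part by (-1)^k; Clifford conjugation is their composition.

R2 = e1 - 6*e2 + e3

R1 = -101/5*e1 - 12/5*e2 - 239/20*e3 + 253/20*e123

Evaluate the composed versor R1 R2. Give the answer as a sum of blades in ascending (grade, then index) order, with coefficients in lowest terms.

Distribute over the terms of R2 (each basis-blade product reordered to ascending indices, repeated generators contracted through their squares):
R1 (e1) = 101/5 + 12/5*e12 + 239/20*e13 - 253/20*e23
R1 (-6*e2) = -72/5 + 606/5*e12 - 759/10*e13 - 717/10*e23
R1 (e3) = 239/20 - 253/20*e12 - 101/5*e13 - 12/5*e23
Summing the partial products and collecting blades:
Answer: 71/4 + 2219/20*e12 - 1683/20*e13 - 347/4*e23


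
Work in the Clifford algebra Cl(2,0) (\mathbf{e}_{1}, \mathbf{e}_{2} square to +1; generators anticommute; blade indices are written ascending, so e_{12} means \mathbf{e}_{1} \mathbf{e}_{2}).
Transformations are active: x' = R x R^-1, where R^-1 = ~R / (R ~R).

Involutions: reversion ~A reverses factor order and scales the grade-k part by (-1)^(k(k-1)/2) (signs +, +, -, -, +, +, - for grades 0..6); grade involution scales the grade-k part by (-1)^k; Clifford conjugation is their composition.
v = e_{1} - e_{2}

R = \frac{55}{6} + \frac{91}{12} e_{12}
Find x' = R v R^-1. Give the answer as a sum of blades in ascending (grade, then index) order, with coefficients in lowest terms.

~R = \frac{55}{6} - \frac{91}{12} e_{12}, and R ~R = \frac{20381}{144}, so R^-1 = ~R / (\frac{20381}{144}).
R v = \frac{19}{12} e_{1} - \frac{67}{4} e_{2}
Answer: -\frac{16201}{20381} e_{1} - \frac{23839}{20381} e_{2}


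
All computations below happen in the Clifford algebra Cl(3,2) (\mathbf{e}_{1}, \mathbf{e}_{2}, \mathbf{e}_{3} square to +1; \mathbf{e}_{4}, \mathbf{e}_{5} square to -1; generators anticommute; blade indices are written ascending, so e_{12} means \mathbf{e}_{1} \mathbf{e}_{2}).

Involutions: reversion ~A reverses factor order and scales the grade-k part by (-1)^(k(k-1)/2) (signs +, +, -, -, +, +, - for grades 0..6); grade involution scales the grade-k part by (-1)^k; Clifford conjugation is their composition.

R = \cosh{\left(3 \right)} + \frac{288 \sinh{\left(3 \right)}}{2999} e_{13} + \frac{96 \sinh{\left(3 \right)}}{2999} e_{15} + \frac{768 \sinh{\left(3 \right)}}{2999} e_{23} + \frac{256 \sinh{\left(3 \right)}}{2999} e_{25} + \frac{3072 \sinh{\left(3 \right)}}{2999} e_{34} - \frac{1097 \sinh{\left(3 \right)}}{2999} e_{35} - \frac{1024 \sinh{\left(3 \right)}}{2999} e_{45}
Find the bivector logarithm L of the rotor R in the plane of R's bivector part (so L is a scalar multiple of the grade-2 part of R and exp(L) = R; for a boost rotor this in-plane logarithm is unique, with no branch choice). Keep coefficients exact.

The scalar part of R is \cosh{\left(3 \right)}, which fixes the rapidity magnitude through cosh (cosh is even, so it cannot fix the sign — the bivector part carries that); dividing the bivector part by sinh of the rapidity gives the plane, and L = rapidity * plane, where the joint sign ambiguity of (rapidity, plane) cancels in the product.
Concretely: cosh(rapidity) = \cosh{\left(3 \right)} gives rapidity = ±3, and since rapidity/sinh(rapidity) is even the sign is immaterial: L = (rapidity/sinh(rapidity)) * <R>_2 = (\frac{3}{\sinh{\left(3 \right)}}) * <R>_2.
Answer: \frac{864}{2999} e_{13} + \frac{288}{2999} e_{15} + \frac{2304}{2999} e_{23} + \frac{768}{2999} e_{25} + \frac{9216}{2999} e_{34} - \frac{3291}{2999} e_{35} - \frac{3072}{2999} e_{45}


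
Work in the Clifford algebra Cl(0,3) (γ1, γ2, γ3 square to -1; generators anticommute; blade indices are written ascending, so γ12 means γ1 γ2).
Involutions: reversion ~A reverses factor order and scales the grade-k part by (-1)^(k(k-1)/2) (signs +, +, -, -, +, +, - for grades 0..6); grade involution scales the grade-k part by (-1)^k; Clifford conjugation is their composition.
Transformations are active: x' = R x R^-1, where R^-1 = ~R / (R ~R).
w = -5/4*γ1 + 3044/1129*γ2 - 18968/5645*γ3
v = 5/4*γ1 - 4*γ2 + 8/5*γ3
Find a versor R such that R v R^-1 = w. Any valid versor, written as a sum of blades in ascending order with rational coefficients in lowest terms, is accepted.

Construction: equal norms (both -8049/400) license R = v + w = -1472/1129*γ2 - 9936/5645*γ3 — nothing changes along that direction, while (v - w)/2 changes sign, so v maps onto w.
Answer: -1472/1129*γ2 - 9936/5645*γ3


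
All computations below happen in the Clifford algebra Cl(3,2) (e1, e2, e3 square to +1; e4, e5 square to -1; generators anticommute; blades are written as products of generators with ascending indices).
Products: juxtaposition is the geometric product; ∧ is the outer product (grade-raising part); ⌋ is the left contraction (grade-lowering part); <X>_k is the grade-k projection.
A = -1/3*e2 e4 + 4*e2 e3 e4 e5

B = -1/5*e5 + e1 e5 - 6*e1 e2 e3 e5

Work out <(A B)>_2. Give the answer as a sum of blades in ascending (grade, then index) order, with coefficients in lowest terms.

step 1: -24*e1 e4 + 4/5*e2 e3 e4 + 1/15*e2 e4 e5 - 4*e1 e2 e3 e4 - 1/3*e1 e2 e4 e5 + 2*e1 e3 e4 e5
step 2: -24*e1 e4
Answer: -24*e1 e4


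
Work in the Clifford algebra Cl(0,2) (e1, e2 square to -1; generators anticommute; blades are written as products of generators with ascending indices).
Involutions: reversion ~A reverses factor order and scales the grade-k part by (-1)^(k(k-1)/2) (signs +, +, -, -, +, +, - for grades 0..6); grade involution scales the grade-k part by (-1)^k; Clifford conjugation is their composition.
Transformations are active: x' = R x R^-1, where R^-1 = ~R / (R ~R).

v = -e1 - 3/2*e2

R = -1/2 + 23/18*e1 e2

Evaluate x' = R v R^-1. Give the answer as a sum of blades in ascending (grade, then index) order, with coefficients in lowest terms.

~R = -1/2 - 23/18*e1 e2, and R ~R = 305/162, so R^-1 = ~R / (305/162).
R v = 29/12*e1 - 19/36*e2
Answer: -173/610*e1 + 543/305*e2


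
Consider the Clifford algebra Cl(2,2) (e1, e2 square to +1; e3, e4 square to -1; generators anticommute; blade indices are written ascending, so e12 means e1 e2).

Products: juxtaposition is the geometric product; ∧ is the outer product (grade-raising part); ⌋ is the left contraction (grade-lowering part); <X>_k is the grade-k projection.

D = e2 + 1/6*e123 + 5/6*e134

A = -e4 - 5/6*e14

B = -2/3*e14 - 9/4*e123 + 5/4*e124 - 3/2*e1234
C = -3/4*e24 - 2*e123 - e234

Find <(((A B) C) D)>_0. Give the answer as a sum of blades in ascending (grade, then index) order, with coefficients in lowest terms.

step 1: 5/9 + 2/3*e1 + 25/24*e2 + 5/4*e12 + 5/4*e23 + 3/2*e123 - 15/8*e234 - 9/4*e1234
step 2: -39/8 - 19/4*e1 + 35/32*e3 - 209/32*e4 + 19/48*e13 - 99/16*e14 - 4/3*e23 - 5/12*e24 - 5/48*e34 - 10/9*e123 - 1/2*e124 - 1/8*e134 - 5/9*e234 - 2/3*e1234
step 3: -35/432 - 13/96*e1 - 1583/288*e2 + 623/96*e3 + 247/288*e4 - 9323/1728*e12 + 3775/576*e13 + 2599/1728*e14 - 221/96*e23 + 6425/864*e24 - 331/72*e34 - 14/9*e123 + 233/32*e124 - 691/144*e134 + 89/96*e234 + 185/192*e1234
step 4: -35/432
Answer: -35/432


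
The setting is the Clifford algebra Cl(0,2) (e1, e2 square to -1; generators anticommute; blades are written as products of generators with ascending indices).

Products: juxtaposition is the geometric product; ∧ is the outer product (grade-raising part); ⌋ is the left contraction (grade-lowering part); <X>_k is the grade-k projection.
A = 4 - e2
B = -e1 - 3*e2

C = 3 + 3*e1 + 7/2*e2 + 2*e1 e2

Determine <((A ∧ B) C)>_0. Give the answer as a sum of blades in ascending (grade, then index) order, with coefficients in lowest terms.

step 1: -4*e1 - 12*e2 - e1 e2
step 2: 56 - 65/2*e1 - 31*e2 + 19*e1 e2
step 3: 56
Answer: 56


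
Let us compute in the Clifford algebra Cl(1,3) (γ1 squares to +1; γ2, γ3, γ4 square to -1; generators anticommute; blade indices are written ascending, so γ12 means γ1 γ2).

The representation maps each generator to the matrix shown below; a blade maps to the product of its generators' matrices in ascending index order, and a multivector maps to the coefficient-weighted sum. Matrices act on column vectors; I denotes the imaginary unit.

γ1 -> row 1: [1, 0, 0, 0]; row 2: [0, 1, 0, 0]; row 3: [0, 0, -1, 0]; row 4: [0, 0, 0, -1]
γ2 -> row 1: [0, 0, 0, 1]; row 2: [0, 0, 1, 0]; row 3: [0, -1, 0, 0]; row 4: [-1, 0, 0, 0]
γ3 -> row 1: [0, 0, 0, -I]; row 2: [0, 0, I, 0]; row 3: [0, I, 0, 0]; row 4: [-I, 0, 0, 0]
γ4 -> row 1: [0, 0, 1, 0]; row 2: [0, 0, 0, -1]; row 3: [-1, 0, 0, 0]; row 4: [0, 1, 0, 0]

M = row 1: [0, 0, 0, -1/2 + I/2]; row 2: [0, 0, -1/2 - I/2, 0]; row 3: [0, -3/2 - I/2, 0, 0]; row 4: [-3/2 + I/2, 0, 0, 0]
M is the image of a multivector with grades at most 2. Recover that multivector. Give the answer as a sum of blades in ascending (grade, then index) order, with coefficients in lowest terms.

Method: the blade images are trace-orthogonal — tr(rho(e_A) rho(e_B)^-1) = 4 if A = B and 0 otherwise — and rho(e_A)^-1 = (e_A)^2 * rho(e_A) with (e_A)^2 = +1 or -1, so the coefficient of e_A in the preimage is (e_A)^2 * tr(M rho(e_A))/4.
Nonzero projections over blades of grade <= 2: γ2: (γ2)^2 = -1, tr(M rho(γ2)) = -2, coefficient 1/2; γ3: (γ3)^2 = -1, tr(M rho(γ3)) = 2, coefficient -1/2; γ12: (γ12)^2 = +1, tr(M rho(γ12)) = -4, coefficient -1. Every other blade of grade <= 2 projects to 0.
Answer: 1/2*γ2 - 1/2*γ3 - γ12


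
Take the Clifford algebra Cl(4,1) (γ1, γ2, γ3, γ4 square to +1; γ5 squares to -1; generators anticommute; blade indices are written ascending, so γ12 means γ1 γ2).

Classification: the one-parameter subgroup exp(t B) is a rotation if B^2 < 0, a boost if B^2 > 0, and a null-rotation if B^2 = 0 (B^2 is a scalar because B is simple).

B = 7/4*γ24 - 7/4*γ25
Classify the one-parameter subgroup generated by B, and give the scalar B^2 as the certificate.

B^2 term by term: the squares give (7/4)^2*(γ24)^2 + (-7/4)^2*(γ25)^2 = 49/16*(-1) + 49/16*(+1) = 0 (each basis 2-blade squares to minus the product of its generators' squares); cross terms between blades sharing an index anticommute and cancel. So B^2 = 0.
Answer: null-rotation, certificate B^2 = 0. Key observation: B^2 = 0 is a conjugation invariant, so its sign decides the class regardless of the surface form of B.


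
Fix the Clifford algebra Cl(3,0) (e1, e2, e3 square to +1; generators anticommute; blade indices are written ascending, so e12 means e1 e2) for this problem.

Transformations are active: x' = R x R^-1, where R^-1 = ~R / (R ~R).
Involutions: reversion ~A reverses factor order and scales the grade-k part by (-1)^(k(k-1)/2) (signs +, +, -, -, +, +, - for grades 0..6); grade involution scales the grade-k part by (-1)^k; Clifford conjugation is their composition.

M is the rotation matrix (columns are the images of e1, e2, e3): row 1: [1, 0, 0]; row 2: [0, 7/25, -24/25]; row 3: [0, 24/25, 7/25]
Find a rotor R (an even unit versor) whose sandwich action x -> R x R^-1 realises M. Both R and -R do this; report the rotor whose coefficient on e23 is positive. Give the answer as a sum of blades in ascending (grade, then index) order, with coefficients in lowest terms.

Method: write R = a + b12*e12 + b13*e13 + b23*e23 with a^2 + b12^2 + b13^2 + b23^2 = 1 (so R^-1 = ~R). Expanding the columns R e_j ~R gives tr M = 4a^2 - 1 and, from the antisymmetric part, M21 - M12 = -4a*b12, M13 - M31 = 4a*b13, M32 - M23 = -4a*b23.
Here tr M = 39/25, so a^2 = (1 + tr M)/4 = 16/25 and a = ±4/5. Taking a = 4/5: M21 - M12 = 0, M13 - M31 = 0, M32 - M23 = 48/25, giving b12 = 0, b13 = 0, b23 = -3/5, i.e. R = 4/5 - 3/5*e23.
Its e23 coefficient is negative, so report the other preimage -R.
Answer: -4/5 + 3/5*e23. Note: both R and -R realise this M (trace 39/25); the covering map identifies them, and the e23-coefficient sign is the tie-breaker.


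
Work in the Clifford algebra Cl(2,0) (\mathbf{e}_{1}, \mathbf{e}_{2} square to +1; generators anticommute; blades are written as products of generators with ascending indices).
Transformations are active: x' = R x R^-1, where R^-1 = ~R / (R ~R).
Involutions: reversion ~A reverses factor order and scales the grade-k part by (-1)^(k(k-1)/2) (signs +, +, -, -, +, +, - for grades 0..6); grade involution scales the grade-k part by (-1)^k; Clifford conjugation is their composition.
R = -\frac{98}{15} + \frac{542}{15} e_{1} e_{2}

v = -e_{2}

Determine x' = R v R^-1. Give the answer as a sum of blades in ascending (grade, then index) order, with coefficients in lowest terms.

~R = -\frac{98}{15} - \frac{542}{15} e_{1} e_{2}, and R ~R = \frac{303368}{225}, so R^-1 = ~R / (\frac{303368}{225}).
R v = -\frac{542}{15} e_{1} + \frac{98}{15} e_{2}
Answer: \frac{13279}{37921} e_{1} + \frac{35520}{37921} e_{2}


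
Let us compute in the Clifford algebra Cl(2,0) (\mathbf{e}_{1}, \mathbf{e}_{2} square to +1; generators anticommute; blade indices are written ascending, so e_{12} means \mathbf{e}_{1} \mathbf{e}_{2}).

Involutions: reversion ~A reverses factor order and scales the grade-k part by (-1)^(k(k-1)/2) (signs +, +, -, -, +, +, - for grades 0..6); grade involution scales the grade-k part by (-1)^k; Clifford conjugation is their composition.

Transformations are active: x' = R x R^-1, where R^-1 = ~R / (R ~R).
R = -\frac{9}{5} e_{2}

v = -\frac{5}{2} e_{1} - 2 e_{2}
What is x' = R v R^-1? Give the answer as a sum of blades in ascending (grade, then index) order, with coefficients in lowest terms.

~R = -\frac{9}{5} e_{2}, and R ~R = \frac{81}{25}, so R^-1 = ~R / (\frac{81}{25}).
R v = \frac{18}{5} - \frac{9}{2} e_{12}
Answer: \frac{5}{2} e_{1} - 2 e_{2}


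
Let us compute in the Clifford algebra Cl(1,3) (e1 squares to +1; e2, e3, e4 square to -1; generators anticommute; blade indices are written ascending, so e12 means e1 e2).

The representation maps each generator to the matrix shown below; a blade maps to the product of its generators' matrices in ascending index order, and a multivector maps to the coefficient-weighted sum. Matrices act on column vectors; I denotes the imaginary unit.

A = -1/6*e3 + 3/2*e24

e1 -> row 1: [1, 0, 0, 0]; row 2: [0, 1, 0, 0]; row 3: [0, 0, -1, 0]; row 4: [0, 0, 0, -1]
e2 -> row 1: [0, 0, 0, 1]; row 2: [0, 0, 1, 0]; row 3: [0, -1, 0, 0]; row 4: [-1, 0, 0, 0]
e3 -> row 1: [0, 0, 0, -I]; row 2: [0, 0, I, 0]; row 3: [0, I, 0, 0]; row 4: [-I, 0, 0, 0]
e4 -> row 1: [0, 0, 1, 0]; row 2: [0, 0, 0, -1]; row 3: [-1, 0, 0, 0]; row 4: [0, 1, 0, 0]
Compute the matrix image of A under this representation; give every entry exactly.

Bivector images (products of the table entries): rho(e24) = rho(e2)rho(e4) = row 1: [0, 1, 0, 0]; row 2: [-1, 0, 0, 0]; row 3: [0, 0, 0, 1]; row 4: [0, 0, -1, 0].
M = (-1/6)*rho(e3) + (3/2)*rho(e24), summed entrywise:
Answer: row 1: [0, 3/2, 0, I/6]; row 2: [-3/2, 0, -I/6, 0]; row 3: [0, -I/6, 0, 3/2]; row 4: [I/6, 0, -3/2, 0]


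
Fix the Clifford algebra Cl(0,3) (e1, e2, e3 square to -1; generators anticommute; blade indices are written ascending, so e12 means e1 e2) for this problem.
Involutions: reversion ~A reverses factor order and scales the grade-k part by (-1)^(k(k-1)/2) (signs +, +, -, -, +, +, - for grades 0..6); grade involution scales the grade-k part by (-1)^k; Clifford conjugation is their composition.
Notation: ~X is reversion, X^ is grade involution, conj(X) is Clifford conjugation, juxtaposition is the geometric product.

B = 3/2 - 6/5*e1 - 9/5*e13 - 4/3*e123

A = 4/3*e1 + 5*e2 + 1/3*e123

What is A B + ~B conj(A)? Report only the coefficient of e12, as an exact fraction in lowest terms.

first term: 52/45 + 2*e1 + 69/10*e2 + 12/5*e3 + 6*e12 - 20/3*e13 + 98/45*e23 + 19/2*e123
second term: -52/45 - 2*e1 - 69/10*e2 - 12/5*e3 + 6*e12 - 20/3*e13 + 98/45*e23 + 19/2*e123
Answer: 12


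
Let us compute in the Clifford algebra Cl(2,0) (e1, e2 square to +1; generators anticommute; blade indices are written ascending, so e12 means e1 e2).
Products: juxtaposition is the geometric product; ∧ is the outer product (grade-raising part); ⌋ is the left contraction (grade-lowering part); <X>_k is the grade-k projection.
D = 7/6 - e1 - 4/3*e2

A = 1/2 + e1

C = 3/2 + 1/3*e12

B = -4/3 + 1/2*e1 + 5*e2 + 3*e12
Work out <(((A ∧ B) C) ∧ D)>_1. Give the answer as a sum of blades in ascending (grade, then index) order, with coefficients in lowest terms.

step 1: -2/3 - 13/12*e1 + 5/2*e2 + 13/2*e12
step 2: -19/6 - 59/24*e1 + 61/18*e2 + 343/36*e12
step 3: -133/36 + 43/144*e1 + 883/108*e2 + 3841/216*e12
step 4: 43/144*e1 + 883/108*e2
Answer: 43/144*e1 + 883/108*e2


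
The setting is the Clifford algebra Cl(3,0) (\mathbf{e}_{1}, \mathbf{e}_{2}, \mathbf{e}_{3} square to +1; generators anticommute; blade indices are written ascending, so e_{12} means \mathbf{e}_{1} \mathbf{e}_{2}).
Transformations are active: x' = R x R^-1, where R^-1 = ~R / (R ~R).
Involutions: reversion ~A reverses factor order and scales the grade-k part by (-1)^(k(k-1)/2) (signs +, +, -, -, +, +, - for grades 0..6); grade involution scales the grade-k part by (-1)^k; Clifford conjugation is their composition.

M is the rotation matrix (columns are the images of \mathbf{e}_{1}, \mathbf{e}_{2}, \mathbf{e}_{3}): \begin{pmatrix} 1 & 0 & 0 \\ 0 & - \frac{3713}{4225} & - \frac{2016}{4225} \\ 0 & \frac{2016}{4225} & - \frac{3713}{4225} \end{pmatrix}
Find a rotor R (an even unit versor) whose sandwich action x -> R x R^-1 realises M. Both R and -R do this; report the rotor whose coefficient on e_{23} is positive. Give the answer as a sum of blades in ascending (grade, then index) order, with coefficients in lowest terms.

Method: write R = a + b12*e_{12} + b13*e_{13} + b23*e_{23} with a^2 + b12^2 + b13^2 + b23^2 = 1 (so R^-1 = ~R). Expanding the columns R e_j ~R gives tr M = 4a^2 - 1 and, from the antisymmetric part, M21 - M12 = -4a*b12, M13 - M31 = 4a*b13, M32 - M23 = -4a*b23.
Here tr M = -\frac{3201}{4225}, so a^2 = (1 + tr M)/4 = \frac{256}{4225} and a = ±\frac{16}{65}. Taking a = \frac{16}{65}: M21 - M12 = 0, M13 - M31 = 0, M32 - M23 = \frac{4032}{4225}, giving b12 = 0, b13 = 0, b23 = -\frac{63}{65}, i.e. R = \frac{16}{65} - \frac{63}{65} e_{23}.
Its e_{23} coefficient is negative, so report the other preimage -R.
Answer: -\frac{16}{65} + \frac{63}{65} e_{23}. Sheet selection: the two-to-one cover makes ±R indistinguishable at the matrix level (trace -\frac{3201}{4225}), so uniqueness comes from the required sign on e_{23}.


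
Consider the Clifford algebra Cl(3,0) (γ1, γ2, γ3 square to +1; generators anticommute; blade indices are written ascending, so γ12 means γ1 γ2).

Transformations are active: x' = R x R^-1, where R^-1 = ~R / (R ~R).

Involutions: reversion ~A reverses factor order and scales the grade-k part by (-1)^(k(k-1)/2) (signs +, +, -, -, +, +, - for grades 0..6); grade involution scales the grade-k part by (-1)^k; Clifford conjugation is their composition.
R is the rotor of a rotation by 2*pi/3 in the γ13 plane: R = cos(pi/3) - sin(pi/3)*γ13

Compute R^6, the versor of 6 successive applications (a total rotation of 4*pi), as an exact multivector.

The rotor phase is half the rotation angle and phases add under composition, so 6 steps in the γ13 plane accumulate phase 6*(pi/3) = 2*pi: R^6 = cos(2*pi) - sin(2*pi)*γ13.
cos(2*pi) = 1 and sin(2*pi) = 0, so R^6 = 1. The total rotation 4*pi is 2 full turns, so every vector returns to itself, yet the rotor is +1, back on the identity sheet (an even number of 2*pi turns).
Answer: 1


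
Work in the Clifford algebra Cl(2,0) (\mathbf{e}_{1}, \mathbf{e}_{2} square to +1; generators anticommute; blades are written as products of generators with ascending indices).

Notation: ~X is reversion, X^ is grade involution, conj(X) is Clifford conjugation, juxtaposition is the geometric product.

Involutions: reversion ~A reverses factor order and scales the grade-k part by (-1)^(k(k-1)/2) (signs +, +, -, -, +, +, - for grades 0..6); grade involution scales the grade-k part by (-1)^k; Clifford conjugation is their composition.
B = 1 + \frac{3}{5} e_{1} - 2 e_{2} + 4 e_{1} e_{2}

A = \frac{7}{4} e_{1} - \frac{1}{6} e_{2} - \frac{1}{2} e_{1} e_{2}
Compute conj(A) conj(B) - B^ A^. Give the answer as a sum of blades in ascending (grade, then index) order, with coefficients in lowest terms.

first term: \frac{203}{60} - \frac{1}{12} e_{1} + \frac{112}{15} e_{2} - \frac{29}{10} e_{1} e_{2}
second term: \frac{203}{60} - \frac{1}{12} e_{1} + \frac{112}{15} e_{2} + \frac{29}{10} e_{1} e_{2}
Answer: -\frac{29}{5} e_{1} e_{2}


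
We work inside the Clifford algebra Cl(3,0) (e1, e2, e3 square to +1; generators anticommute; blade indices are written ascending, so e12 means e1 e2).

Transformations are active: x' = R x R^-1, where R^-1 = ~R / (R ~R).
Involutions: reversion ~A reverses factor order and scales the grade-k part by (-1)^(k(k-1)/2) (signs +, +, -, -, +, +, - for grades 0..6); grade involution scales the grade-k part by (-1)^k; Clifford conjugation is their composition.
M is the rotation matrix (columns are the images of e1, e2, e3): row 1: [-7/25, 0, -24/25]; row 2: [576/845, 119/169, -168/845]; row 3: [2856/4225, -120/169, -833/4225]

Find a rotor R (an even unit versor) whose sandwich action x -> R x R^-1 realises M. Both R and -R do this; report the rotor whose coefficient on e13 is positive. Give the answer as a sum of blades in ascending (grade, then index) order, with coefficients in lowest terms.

Method: write R = a + b12*e12 + b13*e13 + b23*e23 with a^2 + b12^2 + b13^2 + b23^2 = 1 (so R^-1 = ~R). Expanding the columns R e_j ~R gives tr M = 4a^2 - 1 and, from the antisymmetric part, M21 - M12 = -4a*b12, M13 - M31 = 4a*b13, M32 - M23 = -4a*b23.
Here tr M = 959/4225, so a^2 = (1 + tr M)/4 = 1296/4225 and a = ±36/65. Taking a = 36/65: M21 - M12 = 576/845, M13 - M31 = -6912/4225, M32 - M23 = -432/845, giving b12 = -4/13, b13 = -48/65, b23 = 3/13, i.e. R = 36/65 - 4/13*e12 - 48/65*e13 + 3/13*e23.
Its e13 coefficient is negative, so report the other preimage -R.
Answer: -36/65 + 4/13*e12 + 48/65*e13 - 3/13*e23. Key observation: the double cover Spin(3) -> SO(3) sends R and -R to the same matrix (trace 959/4225 here), so the stated sign of the e13 coefficient is what selects one sheet.


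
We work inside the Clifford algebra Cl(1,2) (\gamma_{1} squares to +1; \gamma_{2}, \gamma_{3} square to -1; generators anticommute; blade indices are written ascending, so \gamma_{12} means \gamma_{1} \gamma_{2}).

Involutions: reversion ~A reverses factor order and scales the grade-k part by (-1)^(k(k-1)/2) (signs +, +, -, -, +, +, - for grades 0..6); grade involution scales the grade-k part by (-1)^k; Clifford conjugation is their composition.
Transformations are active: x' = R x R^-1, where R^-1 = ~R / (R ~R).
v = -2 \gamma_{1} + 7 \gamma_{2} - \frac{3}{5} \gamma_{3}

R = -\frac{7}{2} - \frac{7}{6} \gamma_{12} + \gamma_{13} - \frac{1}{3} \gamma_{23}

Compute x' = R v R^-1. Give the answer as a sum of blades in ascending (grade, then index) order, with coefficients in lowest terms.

~R = -\frac{7}{2} + \frac{7}{6} \gamma_{12} - \gamma_{13} + \frac{1}{3} \gamma_{23}, and R ~R = 10, so R^-1 = ~R / (10).
R v = \frac{473}{30} \gamma_{1} - \frac{811}{30} \gamma_{2} + \frac{53}{30} \gamma_{3} - \frac{169}{30} \gamma_{123}
Answer: -\frac{1559}{180} \gamma_{1} + \frac{3239}{300} \gamma_{2} - \frac{439}{225} \gamma_{3}


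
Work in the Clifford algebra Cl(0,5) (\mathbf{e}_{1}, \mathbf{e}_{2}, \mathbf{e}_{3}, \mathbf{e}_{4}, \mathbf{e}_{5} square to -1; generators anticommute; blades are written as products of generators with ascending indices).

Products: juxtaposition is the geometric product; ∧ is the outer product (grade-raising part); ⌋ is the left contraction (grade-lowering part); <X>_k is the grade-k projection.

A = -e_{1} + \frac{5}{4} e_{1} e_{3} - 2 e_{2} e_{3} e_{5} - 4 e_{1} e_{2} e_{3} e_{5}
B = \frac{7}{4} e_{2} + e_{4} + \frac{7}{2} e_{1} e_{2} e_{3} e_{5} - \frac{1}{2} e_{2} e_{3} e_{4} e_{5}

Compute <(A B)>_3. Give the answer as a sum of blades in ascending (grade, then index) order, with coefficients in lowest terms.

step 1: -14 + 7 e_{1} - e_{4} - \frac{7}{4} e_{1} e_{2} - 3 e_{1} e_{4} + \frac{35}{8} e_{2} e_{5} + \frac{7}{2} e_{3} e_{5} - \frac{35}{16} e_{1} e_{2} e_{3} + \frac{5}{4} e_{1} e_{3} e_{4} + 7 e_{1} e_{3} e_{5} + \frac{7}{2} e_{2} e_{3} e_{5} - \frac{5}{8} e_{1} e_{2} e_{4} e_{5} + 2 e_{2} e_{3} e_{4} e_{5} + \frac{9}{2} e_{1} e_{2} e_{3} e_{4} e_{5}
step 2: -\frac{35}{16} e_{1} e_{2} e_{3} + \frac{5}{4} e_{1} e_{3} e_{4} + 7 e_{1} e_{3} e_{5} + \frac{7}{2} e_{2} e_{3} e_{5}
Answer: -\frac{35}{16} e_{1} e_{2} e_{3} + \frac{5}{4} e_{1} e_{3} e_{4} + 7 e_{1} e_{3} e_{5} + \frac{7}{2} e_{2} e_{3} e_{5}


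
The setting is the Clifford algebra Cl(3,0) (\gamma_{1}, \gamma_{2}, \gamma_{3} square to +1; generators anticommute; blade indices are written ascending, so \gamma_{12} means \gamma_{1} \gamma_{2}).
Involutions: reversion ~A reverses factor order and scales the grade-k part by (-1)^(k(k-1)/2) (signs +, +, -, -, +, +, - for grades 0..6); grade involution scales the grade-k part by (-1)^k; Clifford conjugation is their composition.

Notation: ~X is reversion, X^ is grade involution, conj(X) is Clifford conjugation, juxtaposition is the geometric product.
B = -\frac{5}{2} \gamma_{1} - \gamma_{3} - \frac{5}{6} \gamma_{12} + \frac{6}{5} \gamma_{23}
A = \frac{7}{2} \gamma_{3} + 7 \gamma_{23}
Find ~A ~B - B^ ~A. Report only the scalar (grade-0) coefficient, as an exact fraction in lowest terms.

first term: -\frac{119}{10} + \frac{56}{5} \gamma_{2} + \frac{175}{12} \gamma_{13} + \frac{245}{12} \gamma_{123}
second term: \frac{119}{10} + \frac{56}{5} \gamma_{2} + \frac{175}{12} \gamma_{13} - \frac{245}{12} \gamma_{123}
Answer: -\frac{119}{5}


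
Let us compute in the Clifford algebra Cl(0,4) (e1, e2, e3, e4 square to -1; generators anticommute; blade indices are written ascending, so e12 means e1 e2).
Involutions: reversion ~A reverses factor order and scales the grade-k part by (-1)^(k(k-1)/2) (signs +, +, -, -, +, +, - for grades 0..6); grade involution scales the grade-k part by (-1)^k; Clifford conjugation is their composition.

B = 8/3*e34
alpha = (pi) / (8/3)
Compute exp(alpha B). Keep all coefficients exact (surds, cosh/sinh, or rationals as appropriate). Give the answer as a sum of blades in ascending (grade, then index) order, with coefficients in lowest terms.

B^2 = (8/3)^2*(e34)^2 = 64/9*(-1) = -64/9 (a basis 2-blade squares to minus the product of its generators' squares).
B^2 = -64/9 — B^2 < 0, so the exponential closes trigonometrically: l = 8/3, alpha*l = pi, so exp(alpha B) = cos(pi) + (sin(pi)/(8/3))*B = -1 + (0)*B.
Answer: -1


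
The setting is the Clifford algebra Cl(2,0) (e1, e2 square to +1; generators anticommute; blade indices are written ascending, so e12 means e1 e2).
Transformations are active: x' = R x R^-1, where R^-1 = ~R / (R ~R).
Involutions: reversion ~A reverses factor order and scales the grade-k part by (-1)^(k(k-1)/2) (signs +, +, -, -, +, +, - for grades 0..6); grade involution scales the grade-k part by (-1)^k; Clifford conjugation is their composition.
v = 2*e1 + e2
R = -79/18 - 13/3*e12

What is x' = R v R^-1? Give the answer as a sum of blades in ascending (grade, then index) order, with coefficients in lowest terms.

~R = -79/18 + 13/3*e12, and R ~R = 12325/324, so R^-1 = ~R / (12325/324).
R v = -118/9*e1 + 77/18*e2
Answer: 12638/12325*e1 - 24491/12325*e2


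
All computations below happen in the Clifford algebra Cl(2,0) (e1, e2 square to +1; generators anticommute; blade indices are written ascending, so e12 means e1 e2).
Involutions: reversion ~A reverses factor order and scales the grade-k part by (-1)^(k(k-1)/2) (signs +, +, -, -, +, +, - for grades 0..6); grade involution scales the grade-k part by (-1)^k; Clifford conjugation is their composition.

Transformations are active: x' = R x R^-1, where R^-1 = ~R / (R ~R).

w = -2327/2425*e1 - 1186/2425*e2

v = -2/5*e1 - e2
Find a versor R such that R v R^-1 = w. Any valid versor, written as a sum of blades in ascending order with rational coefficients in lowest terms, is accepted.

Take R = v + w = -3297/2425*e1 - 3611/2425*e2. Because q(v) = q(w) = 29/25, conjugation by R sends v exactly to w.
Answer: -3297/2425*e1 - 3611/2425*e2


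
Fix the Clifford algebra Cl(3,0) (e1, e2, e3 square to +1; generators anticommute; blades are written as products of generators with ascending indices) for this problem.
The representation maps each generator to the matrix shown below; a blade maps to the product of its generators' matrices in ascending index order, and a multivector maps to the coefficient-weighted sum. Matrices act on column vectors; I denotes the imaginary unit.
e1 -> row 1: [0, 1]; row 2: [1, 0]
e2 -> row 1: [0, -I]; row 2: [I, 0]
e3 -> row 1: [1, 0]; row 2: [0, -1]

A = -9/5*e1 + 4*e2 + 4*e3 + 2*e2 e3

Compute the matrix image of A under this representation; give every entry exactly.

Bivector images (products of the table entries): rho(e2 e3) = rho(e2)rho(e3) = row 1: [0, I]; row 2: [I, 0].
M = (-9/5)*rho(e1) + (4)*rho(e2) + (4)*rho(e3) + (2)*rho(e2 e3), summed entrywise:
Answer: row 1: [4, -9/5 - 2*I]; row 2: [-9/5 + 6*I, -4]


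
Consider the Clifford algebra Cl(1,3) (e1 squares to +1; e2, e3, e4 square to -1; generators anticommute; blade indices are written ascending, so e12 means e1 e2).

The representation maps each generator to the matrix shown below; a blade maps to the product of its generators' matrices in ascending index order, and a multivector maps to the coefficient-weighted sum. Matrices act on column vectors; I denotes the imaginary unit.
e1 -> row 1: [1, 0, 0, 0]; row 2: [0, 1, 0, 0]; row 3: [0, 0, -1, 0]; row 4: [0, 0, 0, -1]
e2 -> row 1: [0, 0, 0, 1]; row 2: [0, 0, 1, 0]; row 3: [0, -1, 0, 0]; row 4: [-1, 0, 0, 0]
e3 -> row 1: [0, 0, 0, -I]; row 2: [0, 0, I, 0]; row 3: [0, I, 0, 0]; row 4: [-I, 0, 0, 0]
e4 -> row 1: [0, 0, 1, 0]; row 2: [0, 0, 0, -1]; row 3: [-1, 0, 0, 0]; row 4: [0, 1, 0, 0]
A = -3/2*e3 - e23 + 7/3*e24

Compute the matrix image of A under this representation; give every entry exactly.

Bivector images (products of the table entries): rho(e23) = rho(e2)rho(e3) = row 1: [-I, 0, 0, 0]; row 2: [0, I, 0, 0]; row 3: [0, 0, -I, 0]; row 4: [0, 0, 0, I]; rho(e24) = rho(e2)rho(e4) = row 1: [0, 1, 0, 0]; row 2: [-1, 0, 0, 0]; row 3: [0, 0, 0, 1]; row 4: [0, 0, -1, 0].
M = (-3/2)*rho(e3) + (-1)*rho(e23) + (7/3)*rho(e24), summed entrywise:
Answer: row 1: [I, 7/3, 0, 3*I/2]; row 2: [-7/3, -I, -3*I/2, 0]; row 3: [0, -3*I/2, I, 7/3]; row 4: [3*I/2, 0, -7/3, -I]


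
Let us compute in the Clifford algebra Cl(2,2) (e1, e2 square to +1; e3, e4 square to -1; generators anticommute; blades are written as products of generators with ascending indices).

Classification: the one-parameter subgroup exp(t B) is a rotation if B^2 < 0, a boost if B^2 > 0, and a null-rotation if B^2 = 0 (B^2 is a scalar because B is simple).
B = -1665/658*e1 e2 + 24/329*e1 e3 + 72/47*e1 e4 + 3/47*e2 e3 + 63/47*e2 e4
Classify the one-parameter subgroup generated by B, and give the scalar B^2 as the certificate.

B^2 term by term: the squares give (-1665/658)^2*(e1 e2)^2 + (24/329)^2*(e1 e3)^2 + (72/47)^2*(e1 e4)^2 + (3/47)^2*(e2 e3)^2 + (63/47)^2*(e2 e4)^2 = 2772225/432964*(-1) + 576/108241*(+1) + 5184/2209*(+1) + 9/2209*(+1) + 3969/2209*(+1) = -9/4 (each basis 2-blade squares to minus the product of its generators' squares); cross terms between blades sharing an index anticommute and cancel; the commuting (index-disjoint) pairs give grade-4 terms 2*c*c'*(blade product), which cancel blade by blade — e1 e2 e3 e4: -432/2209 + 432/2209 = 0 — confirming B is simple. So B^2 = -9/4.
Answer: rotation, certificate B^2 = -9/4. Why this suffices: the scalar -9/4 survives any versor conjugation, so its sign alone determines the class however B is presented.


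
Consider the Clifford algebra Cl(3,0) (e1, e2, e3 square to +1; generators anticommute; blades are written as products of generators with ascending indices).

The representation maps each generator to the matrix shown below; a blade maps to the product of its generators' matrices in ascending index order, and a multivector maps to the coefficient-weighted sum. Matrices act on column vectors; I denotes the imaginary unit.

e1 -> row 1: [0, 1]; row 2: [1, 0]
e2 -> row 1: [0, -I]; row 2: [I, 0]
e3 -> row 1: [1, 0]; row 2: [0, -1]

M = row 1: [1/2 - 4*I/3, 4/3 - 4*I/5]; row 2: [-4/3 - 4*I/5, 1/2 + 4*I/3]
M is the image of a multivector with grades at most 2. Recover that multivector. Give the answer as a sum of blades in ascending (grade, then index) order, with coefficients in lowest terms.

Method: 1, rho(e1), rho(e2), rho(e3) form a trace-orthogonal basis of the 2x2 complex matrices (tr(X Y) = 2 if X = Y, else 0), so M = m0*1 + m1*rho(e1) + m2*rho(e2) + m3*rho(e3) with m0 = tr(M)/2 = 1/2, m1 = tr(M rho(e1))/2 = -4*I/5, m2 = tr(M rho(e2))/2 = 4*I/3, m3 = tr(M rho(e3))/2 = -4*I/3.
Multiplying table entries, the bivector images are rho(e1 e2) = I*rho(e3), rho(e1 e3) = -I*rho(e2), rho(e2 e3) = I*rho(e1); with real blade coefficients the real parts of m0..m3 are the coefficients of 1, e1, e2, e3 and the imaginary parts give the bivectors (e2 e3: Im m1, e1 e3: -Im m2, e1 e2: Im m3).
Answer: 1/2 - 4/3*e1 e2 - 4/3*e1 e3 - 4/5*e2 e3


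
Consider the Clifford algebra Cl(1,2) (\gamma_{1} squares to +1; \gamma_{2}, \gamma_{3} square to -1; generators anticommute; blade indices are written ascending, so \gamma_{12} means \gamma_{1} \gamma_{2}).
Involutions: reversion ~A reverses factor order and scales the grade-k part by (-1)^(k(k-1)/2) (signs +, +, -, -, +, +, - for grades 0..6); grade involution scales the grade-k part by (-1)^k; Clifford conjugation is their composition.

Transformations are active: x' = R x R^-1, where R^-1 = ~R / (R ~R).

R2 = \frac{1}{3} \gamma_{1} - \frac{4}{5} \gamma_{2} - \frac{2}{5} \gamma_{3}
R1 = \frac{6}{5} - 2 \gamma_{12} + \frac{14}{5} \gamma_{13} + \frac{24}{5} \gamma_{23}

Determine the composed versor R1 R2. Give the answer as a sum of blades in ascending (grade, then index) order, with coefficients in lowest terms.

Distribute over the terms of R2 (each basis-blade product reordered to ascending indices, repeated generators contracted through their squares):
R1 (\frac{1}{3} \gamma_{1}) = \frac{2}{5} \gamma_{1} + \frac{2}{3} \gamma_{2} - \frac{14}{15} \gamma_{3} + \frac{8}{5} \gamma_{123}
R1 (-\frac{4}{5} \gamma_{2}) = -\frac{8}{5} \gamma_{1} - \frac{24}{25} \gamma_{2} - \frac{96}{25} \gamma_{3} + \frac{56}{25} \gamma_{123}
R1 (-\frac{2}{5} \gamma_{3}) = \frac{28}{25} \gamma_{1} + \frac{48}{25} \gamma_{2} - \frac{12}{25} \gamma_{3} + \frac{4}{5} \gamma_{123}
Summing the partial products and collecting blades:
Answer: -\frac{2}{25} \gamma_{1} + \frac{122}{75} \gamma_{2} - \frac{394}{75} \gamma_{3} + \frac{116}{25} \gamma_{123}


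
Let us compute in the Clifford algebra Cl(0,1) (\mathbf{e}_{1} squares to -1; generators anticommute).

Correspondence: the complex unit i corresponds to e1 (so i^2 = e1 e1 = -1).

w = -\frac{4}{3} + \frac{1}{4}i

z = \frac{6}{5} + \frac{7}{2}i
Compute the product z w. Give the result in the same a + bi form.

In blades: z = \frac{6}{5} + \frac{7}{2} e_{1}, w = -\frac{4}{3} + \frac{1}{4} e_{1}.
Distribute z over w term by term (generator squares from the signature, products reordered to ascending indices): (\frac{6}{5})*w = -\frac{8}{5} + \frac{3}{10} e_{1}; (\frac{7}{2} e_{1})*w = -\frac{7}{8} - \frac{14}{3} e_{1}.
Sum: -\frac{99}{40} - \frac{131}{30} e_{1}; translating back through the correspondence:
Answer: -\frac{99}{40} - \frac{131}{30}i


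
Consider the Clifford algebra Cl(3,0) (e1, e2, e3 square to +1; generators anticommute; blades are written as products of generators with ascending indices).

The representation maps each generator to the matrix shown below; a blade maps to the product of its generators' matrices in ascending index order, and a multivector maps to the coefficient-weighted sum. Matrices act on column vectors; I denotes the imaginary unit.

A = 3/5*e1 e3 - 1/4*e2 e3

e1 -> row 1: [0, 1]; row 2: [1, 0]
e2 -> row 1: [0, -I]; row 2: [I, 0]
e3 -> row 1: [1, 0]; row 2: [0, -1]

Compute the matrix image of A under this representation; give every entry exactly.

Bivector images (products of the table entries): rho(e1 e3) = rho(e1)rho(e3) = row 1: [0, -1]; row 2: [1, 0]; rho(e2 e3) = rho(e2)rho(e3) = row 1: [0, I]; row 2: [I, 0].
M = (3/5)*rho(e1 e3) + (-1/4)*rho(e2 e3), summed entrywise:
Answer: row 1: [0, -3/5 - I/4]; row 2: [3/5 - I/4, 0]


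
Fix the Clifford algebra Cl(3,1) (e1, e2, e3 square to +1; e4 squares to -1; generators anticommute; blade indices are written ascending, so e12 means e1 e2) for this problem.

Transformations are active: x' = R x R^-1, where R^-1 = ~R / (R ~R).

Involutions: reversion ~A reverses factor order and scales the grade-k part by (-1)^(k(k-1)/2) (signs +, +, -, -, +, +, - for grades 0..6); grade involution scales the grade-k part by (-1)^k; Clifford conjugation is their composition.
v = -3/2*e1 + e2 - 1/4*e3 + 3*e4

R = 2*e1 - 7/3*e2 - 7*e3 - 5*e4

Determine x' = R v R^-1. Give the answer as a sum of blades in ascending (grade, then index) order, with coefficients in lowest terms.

~R = 2*e1 - 7/3*e2 - 7*e3 - 5*e4, and R ~R = 301/9, so R^-1 = ~R / (301/9).
R v = 137/12 - 3/2*e12 - 11*e13 - 3/2*e14 + 91/12*e23 - 2*e24 - 89/4*e34
Answer: 1725/602*e1 - 223/86*e2 - 779/172*e3 - 3861/602*e4


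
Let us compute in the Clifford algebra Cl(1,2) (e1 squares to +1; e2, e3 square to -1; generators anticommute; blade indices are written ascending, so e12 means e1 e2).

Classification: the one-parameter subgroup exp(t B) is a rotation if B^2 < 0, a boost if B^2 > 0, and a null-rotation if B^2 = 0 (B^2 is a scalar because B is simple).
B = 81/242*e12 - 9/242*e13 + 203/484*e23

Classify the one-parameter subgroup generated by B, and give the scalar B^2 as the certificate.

B^2 term by term: the squares give (81/242)^2*(e12)^2 + (-9/242)^2*(e13)^2 + (203/484)^2*(e23)^2 = 6561/58564*(+1) + 81/58564*(+1) + 41209/234256*(-1) = -1/16 (each basis 2-blade squares to minus the product of its generators' squares); cross terms between blades sharing an index anticommute and cancel. So B^2 = -1/16.
Answer: rotation, certificate B^2 = -1/16. The invariant at work: B^2 = -1/16 is unchanged by conjugation, hence its sign classifies the subgroup whatever basis B is written in.


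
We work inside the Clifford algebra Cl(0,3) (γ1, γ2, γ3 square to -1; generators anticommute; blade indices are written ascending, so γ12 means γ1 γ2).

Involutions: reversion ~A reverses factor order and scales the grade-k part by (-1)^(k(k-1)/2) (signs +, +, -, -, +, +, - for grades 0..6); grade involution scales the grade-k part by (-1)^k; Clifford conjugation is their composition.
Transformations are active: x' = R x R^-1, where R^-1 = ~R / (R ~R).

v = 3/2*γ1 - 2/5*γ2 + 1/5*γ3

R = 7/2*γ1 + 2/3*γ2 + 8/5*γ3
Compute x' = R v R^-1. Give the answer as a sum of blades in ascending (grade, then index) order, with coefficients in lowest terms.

~R = 7/2*γ1 + 2/3*γ2 + 8/5*γ3, and R ~R = -13729/900, so R^-1 = ~R / (-13729/900).
R v = -1591/300 - 12/5*γ12 - 17/10*γ13 + 58/75*γ23
Answer: 25635/27458*γ1 + 59278/68645*γ2 + 62639/68645*γ3
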